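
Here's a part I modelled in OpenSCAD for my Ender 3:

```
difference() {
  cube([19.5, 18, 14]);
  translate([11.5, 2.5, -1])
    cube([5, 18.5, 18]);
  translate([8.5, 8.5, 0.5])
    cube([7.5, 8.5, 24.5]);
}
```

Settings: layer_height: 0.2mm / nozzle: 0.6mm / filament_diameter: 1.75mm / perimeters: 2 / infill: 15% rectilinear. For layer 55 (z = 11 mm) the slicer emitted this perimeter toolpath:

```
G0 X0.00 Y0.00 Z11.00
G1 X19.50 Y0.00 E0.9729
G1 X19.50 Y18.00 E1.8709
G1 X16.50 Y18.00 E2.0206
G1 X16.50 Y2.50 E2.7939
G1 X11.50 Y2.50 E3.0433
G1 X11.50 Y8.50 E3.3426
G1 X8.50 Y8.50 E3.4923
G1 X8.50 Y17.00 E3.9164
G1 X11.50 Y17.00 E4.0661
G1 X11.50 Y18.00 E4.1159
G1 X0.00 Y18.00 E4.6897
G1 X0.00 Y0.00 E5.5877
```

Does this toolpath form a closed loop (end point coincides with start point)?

yes

Start point (G0): (0.00, 0.00). End point (last G1): the path returns to the start — closed.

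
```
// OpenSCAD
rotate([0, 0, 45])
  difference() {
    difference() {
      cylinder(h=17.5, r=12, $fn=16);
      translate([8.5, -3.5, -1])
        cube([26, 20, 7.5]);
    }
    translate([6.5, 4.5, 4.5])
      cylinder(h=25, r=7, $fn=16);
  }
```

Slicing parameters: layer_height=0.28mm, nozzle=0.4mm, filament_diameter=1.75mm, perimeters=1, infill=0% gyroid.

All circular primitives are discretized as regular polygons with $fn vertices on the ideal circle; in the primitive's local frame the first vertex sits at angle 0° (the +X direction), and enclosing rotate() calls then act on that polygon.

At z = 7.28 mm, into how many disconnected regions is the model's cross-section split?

1

At z = 7.28 mm: the r=12 cylinder gives a regular 16-gon of circumradius 12 (constant along its height); the cube at (8.5, -3.5) does not reach this height (z outside [-1, 6.5]); Taking the first minus the rest: none of the subtracted shapes is present at this height, so the r=12 cylinder is unchanged — 1 connected region; the r=7 cylinder at (6.5, 4.5) gives a regular 16-gon of circumradius 7 (constant along its height); After the difference (first − rest): starting from that combined region, the r=7 cylinder at (6.5, 4.5) partially overlaps it — only the 119.39 mm² overlap (of its 150.01 mm²) is removed, clipping the outline — 1 connected region; (rotated 45° about Z; rotation is an isometry so areas/perimeters/island counts are preserved). The result has 1 disconnected region.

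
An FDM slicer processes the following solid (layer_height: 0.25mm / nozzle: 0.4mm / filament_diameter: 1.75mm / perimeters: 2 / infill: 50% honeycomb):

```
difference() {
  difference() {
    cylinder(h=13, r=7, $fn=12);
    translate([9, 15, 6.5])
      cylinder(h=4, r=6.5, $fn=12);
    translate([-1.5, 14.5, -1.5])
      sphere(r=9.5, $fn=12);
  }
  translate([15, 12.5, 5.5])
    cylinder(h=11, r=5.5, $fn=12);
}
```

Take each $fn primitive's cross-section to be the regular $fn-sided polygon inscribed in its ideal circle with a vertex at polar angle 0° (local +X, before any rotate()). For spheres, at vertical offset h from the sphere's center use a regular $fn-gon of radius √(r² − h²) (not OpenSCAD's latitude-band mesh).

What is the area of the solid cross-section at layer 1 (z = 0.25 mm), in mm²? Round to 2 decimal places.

At z = 0.25 mm: the r=7 cylinder gives a regular 12-gon of circumradius 7 (constant along its height) (area = (12/2)·7.000²·sin(360°/12) = 147.00 mm²); the cylinder at (9, 15) is absent (z outside [6.5, 10.5]); the sphere at (-1.5, 14.5): section is a regular 12-gon, circumradius = √(r²−h²) = √(9.5²−1.75²) = 9.337 (area = (12/2)·9.337²·sin(360°/12) = 261.56 mm²); After the difference (first − rest): starting from the r=7 cylinder (147.00 mm²), the r=9.5 sphere at (-1.5, 14.5) partially overlaps it — only the 5.93 mm² overlap (of its 261.56 mm²) is removed, clipping the outline — area = 141.07 mm²; the cylinder at (15, 12.5) is not intersected at this z (z outside [5.5, 16.5]); Subtracting the remaining from the first: none of the subtracted shapes is present at this height, so the result so far is unchanged — area = 141.07 mm². Overall, the cross-section is a single solid region. Net area = 141.07 mm².

141.07 mm²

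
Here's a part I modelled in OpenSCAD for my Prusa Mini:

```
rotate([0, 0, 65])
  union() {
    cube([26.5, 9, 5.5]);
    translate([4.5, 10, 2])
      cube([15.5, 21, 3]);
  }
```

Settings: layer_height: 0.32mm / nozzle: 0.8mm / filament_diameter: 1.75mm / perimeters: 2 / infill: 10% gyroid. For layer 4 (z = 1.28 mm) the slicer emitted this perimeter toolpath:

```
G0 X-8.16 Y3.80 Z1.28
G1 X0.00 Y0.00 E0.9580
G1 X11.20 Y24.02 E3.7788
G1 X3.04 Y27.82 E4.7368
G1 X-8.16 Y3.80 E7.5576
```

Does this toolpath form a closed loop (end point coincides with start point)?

yes

Start point (G0): (-8.16, 3.80). End point (last G1): the path returns to the start — closed.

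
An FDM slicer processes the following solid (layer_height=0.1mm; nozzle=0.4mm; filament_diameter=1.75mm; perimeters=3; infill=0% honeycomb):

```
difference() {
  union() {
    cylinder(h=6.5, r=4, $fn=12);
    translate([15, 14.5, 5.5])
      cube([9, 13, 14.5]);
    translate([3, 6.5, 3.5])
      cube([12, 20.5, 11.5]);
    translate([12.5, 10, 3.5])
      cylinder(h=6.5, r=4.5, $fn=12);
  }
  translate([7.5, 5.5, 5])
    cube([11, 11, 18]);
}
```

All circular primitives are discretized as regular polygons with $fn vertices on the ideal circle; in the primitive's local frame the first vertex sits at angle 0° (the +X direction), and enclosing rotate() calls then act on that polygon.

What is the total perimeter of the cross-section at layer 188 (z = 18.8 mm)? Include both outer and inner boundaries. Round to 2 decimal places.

44.00 mm

At z = 18.8 mm: the cylinder is not intersected at this z (z outside [0, 6.5]); the 9×13 cube at (15, 14.5) contributes its full rectangle (perimeter 44.00 mm); the cube at (3, 6.5) is not intersected at this z (z outside [3.5, 15]); the cylinder at (12.5, 10) is absent (z outside [3.5, 10]); Taking the union: only the 9×13 cube at (15, 14.5) is present, so the union is just that shape — boundary = 44.00 mm; the cube at (7.5, 5.5) is present — its section is the full 11×11 rectangle (perimeter 44.00 mm); Subtracting the remaining from the first: starting from that combined region, the 11×11 cube at (7.5, 5.5) partially overlaps it — only the 7.00 mm² overlap (of its 121.00 mm²) is removed, clipping the outline — boundary = 44.00 mm. Overall, the cross-section is a single solid region. Total boundary length (outer) = 44.00 mm.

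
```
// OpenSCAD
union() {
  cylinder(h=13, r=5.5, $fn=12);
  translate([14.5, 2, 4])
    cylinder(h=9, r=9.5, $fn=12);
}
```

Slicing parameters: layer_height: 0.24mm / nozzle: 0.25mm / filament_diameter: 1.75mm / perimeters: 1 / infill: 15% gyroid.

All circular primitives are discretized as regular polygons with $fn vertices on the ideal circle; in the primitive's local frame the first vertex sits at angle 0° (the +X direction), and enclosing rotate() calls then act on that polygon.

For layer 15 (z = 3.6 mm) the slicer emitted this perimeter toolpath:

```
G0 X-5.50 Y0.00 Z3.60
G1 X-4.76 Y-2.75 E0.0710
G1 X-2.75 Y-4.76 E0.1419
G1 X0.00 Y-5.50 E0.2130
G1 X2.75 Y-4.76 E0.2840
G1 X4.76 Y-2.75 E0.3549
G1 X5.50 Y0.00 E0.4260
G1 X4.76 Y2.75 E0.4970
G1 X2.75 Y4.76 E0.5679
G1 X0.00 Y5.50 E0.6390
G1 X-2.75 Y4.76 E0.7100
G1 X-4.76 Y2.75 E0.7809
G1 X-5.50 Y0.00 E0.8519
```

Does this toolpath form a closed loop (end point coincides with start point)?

yes

Start point (G0): (-5.50, 0.00). End point (last G1): the path returns to the start — closed.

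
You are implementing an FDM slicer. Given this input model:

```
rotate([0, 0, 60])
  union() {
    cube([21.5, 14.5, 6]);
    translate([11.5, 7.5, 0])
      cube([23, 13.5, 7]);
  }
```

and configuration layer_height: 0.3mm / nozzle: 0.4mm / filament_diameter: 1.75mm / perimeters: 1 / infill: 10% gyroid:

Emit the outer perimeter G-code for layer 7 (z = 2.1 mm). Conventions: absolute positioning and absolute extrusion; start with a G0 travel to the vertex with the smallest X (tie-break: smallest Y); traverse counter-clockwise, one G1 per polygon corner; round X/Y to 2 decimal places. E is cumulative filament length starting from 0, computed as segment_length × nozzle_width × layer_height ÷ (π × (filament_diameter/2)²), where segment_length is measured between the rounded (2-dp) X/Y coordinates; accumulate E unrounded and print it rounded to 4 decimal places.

At z = 2.1 mm: the cube is present — its section is the full 21.5×14.5 rectangle; the 23×13.5 cube at (11.5, 7.5) contributes its full rectangle; Merging all regions: the regions partially overlap (shared area 70.00 mm²), so overlapping operands fuse into one piece — 1 connected region; (whole slice rotated 60° about Z — lengths, areas and connectivity unchanged). The outline is a single polygon with 8 vertices. Extrusion per mm of travel: 0.4 × 0.3 / (π × 0.875²) = 0.049890. Accumulating E over each segment gives final E = 5.5383.

G0 X-12.56 Y7.25 Z2.10
G1 X0.00 Y0.00 E0.7235
G1 X10.75 Y18.62 E1.7962
G1 X4.25 Y22.37 E2.1706
G1 X10.75 Y33.63 E2.8192
G1 X-0.94 Y40.38 E3.4927
G1 X-12.44 Y20.46 E4.6402
G1 X-6.81 Y17.21 E4.9645
G1 X-12.56 Y7.25 E5.5383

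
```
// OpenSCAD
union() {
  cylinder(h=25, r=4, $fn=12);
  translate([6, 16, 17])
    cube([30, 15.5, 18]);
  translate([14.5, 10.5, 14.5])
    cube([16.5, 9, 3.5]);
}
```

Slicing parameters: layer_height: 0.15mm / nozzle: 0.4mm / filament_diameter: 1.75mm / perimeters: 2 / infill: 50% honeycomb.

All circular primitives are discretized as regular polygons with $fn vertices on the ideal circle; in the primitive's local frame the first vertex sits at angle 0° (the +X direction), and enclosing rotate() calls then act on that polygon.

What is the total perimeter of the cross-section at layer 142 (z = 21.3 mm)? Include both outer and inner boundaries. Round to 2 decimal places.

115.85 mm

At z = 21.3 mm: the r=4 cylinder contributes a regular 12-gon of circumradius 4 (perimeter = 2·12·4.000·sin(180°/12) = 24.85 mm); the cube at (6, 16) (footprint 30×15.5) is included at this height (perimeter 91.00 mm); the cube at (14.5, 10.5) is absent (z outside [14.5, 18]); Combining (union): the 2 present regions are separate (no shared area or edge), so areas and boundary lengths simply add and each stays a separate island — boundary = 115.85 mm. Overall, the cross-section has 2 separate islands. Total boundary length (outer) = 115.85 mm.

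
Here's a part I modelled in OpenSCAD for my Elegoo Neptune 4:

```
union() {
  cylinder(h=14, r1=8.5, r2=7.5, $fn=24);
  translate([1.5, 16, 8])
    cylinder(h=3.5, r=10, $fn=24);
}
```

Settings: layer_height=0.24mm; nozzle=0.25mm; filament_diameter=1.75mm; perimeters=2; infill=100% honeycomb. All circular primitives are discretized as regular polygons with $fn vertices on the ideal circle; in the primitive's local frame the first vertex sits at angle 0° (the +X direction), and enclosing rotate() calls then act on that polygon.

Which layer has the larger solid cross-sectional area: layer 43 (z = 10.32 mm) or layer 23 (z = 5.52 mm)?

layer 43 (z = 10.32 mm)

Layer 43 (z = 10.32): the cone: at t=0.737 of its height the radius interpolates to r₁+(r₂−r₁)t = 7.763, giving a regular 24-gon of that circumradius (area = (24/2)·7.763²·sin(360°/24) = 187.16 mm²); the r=10 cylinder at (1.5, 16) contributes a regular 24-gon of circumradius 10 (area = (24/2)·10.000²·sin(360°/24) = 310.58 mm²); Merging all regions: the regions partially overlap — summed areas 497.75 mm² minus the doubly-counted overlap 7.78 mm² gives 489.97 mm² — area = 489.97 mm². So its area = 489.97 mm². Layer 23 (z = 5.52): the cone: at t=0.394 of its height the radius interpolates to r₁+(r₂−r₁)t = 8.106, giving a regular 24-gon of that circumradius (area = (24/2)·8.106²·sin(360°/24) = 204.06 mm²); the cylinder at (1.5, 16) is not intersected at this z (z outside [8, 11.5]); Taking the union: only the cone is present, so the union is just that shape — area = 204.06 mm². So its area = 204.06 mm². Layer 43 is larger (489.97 vs 204.06 mm²).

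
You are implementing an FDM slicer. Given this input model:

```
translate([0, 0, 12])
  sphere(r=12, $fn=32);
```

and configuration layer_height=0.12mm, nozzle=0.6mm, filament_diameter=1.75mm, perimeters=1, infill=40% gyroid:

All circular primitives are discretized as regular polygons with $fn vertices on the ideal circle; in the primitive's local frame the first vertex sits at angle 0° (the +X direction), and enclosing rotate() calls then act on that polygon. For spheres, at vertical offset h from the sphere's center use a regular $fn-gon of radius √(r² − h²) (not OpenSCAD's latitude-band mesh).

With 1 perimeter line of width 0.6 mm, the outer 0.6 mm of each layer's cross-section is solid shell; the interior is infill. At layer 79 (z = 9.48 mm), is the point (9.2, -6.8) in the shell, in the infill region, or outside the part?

shell

At z = 9.48 mm: the r=12 sphere contributes a regular 32-gon of circumradius √(12²−2.52²) = 11.732. Overall, the cross-section is a single solid region. The nearest boundary edge runs (8.30, -8.30)→(9.76, -6.52); distance from the point to it = 0.25 mm. The point is inside the cross-section, 0.25 mm from the nearest boundary — within the 0.6 mm shell band (1 × 0.6).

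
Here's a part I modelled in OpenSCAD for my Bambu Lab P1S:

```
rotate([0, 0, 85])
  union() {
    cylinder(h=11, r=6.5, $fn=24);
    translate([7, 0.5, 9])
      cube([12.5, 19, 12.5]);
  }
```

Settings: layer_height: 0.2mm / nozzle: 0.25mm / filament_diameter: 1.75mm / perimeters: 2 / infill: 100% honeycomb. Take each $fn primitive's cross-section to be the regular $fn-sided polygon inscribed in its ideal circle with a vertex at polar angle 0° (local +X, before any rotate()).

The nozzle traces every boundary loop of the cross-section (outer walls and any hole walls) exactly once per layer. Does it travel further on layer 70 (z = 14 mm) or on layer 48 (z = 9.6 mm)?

layer 48 (z = 9.6 mm)

Layer 70 (z = 14): the cylinder is not intersected at this z (z outside [0, 11]); the 12.5×19 cube at (7, 0.5) contributes its full rectangle (perimeter 63.00 mm); Combining (union): only the 12.5×19 cube at (7, 0.5) is present, so the union is just that shape — boundary = 63.00 mm; (rotated 85° about Z; rotation is an isometry so areas/perimeters/island counts are preserved). So its perimeter = 63.00 mm. Layer 48 (z = 9.6): the r=6.5 cylinder gives a regular 24-gon of circumradius 6.5 (constant along its height) (perimeter = 2·24·6.500·sin(180°/24) = 40.72 mm); the 12.5×19 cube at (7, 0.5) contributes its full rectangle (perimeter 63.00 mm); Taking the union: the 2 present regions are separate (no shared area or edge), so areas and boundary lengths simply add and each stays a separate island — boundary = 103.72 mm; (whole slice rotated 85° about Z — lengths, areas and connectivity unchanged). So its perimeter = 103.72 mm. Layer 48 is larger (103.72 vs 63.00 mm).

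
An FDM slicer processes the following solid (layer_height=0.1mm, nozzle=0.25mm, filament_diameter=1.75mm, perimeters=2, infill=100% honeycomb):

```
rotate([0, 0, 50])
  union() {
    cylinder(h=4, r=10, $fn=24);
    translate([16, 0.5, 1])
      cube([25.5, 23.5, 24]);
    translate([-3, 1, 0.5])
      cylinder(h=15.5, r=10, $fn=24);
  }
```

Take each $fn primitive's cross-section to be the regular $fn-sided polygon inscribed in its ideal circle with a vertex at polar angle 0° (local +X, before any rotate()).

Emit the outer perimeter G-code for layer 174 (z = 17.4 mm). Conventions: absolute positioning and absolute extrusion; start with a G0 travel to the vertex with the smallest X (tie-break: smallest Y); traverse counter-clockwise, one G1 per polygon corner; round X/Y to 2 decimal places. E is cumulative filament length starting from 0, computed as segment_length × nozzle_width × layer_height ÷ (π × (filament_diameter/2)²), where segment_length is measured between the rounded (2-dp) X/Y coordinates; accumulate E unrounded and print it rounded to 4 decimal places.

At z = 17.4 mm: the cylinder is not intersected at this z (z outside [0, 4]); the cube at (16, 0.5) is present — its section is the full 25.5×23.5 rectangle; the cylinder at (-3, 1) does not reach this height (z outside [0.5, 16]); Taking the union: only the 25.5×23.5 cube at (16, 0.5) is present, so the union is just that shape — 1 connected region; (rotated 50° about Z; rotation is an isometry so areas/perimeters/island counts are preserved). The outline is a single polygon with 4 vertices. Extrusion per mm of travel: 0.25 × 0.1 / (π × 0.875²) = 0.010394. Accumulating E over each segment gives final E = 1.0186.

G0 X-8.10 Y27.68 Z17.40
G1 X9.90 Y12.58 E0.2442
G1 X26.29 Y32.11 E0.5092
G1 X8.29 Y47.22 E0.7535
G1 X-8.10 Y27.68 E1.0186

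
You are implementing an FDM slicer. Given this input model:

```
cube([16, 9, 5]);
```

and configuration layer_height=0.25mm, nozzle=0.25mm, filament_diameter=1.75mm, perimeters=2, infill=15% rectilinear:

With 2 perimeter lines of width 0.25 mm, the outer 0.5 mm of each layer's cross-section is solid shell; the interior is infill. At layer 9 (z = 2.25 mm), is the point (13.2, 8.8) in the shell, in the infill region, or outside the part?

At z = 2.25 mm: the 16×9 cube contributes its full rectangle. Overall, the cross-section is a single solid region. The nearest boundary edge runs (16.00, 9.00)→(0.00, 9.00); distance from the point to it = 0.20 mm. The point is inside the cross-section, 0.20 mm from the nearest boundary — within the 0.5 mm shell band (2 × 0.25).

shell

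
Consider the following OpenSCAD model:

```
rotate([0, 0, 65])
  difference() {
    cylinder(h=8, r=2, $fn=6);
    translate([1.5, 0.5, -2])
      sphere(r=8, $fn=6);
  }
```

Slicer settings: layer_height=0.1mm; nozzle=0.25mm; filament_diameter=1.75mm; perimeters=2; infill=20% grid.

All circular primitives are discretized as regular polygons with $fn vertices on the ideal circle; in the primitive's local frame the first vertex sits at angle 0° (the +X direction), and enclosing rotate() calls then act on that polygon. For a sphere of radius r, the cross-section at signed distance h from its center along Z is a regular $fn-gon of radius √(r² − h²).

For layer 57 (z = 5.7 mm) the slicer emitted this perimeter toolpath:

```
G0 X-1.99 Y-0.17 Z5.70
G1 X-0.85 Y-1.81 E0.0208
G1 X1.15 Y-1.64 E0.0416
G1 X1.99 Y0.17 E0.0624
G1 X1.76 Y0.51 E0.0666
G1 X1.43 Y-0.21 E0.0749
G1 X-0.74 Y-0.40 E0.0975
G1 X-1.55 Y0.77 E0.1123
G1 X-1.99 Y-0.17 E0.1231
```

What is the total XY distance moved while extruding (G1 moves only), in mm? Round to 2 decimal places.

Sum the Euclidean lengths of each G1 segment: total = 11.84 mm.

11.84 mm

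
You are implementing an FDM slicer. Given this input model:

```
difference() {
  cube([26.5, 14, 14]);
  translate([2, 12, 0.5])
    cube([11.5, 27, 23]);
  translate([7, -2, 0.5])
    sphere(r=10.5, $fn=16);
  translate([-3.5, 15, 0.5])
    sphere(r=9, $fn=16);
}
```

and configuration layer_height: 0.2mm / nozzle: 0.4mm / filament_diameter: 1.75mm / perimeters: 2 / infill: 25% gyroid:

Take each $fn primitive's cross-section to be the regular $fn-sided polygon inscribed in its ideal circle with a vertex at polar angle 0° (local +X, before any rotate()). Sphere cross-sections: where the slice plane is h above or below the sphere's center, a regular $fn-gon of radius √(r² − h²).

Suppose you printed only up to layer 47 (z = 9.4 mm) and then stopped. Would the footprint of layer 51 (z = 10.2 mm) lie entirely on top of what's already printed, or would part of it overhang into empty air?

Compare the two slices. At z = 9.4: the cube (footprint 26.5×14) is included at this height (area 371.00 mm²); the cube at (2, 12) (footprint 11.5×27) is included at this height (area 310.50 mm²); the sphere at (7, -2): section is a regular 16-gon, circumradius = √(r²−h²) = √(10.5²−8.9²) = 5.571 (area = (16/2)·5.571²·sin(360°/16) = 95.03 mm²); the sphere at (-3.5, 15): section is a regular 16-gon, circumradius = √(r²−h²) = √(9²−8.9²) = 1.338 (area = (16/2)·1.338²·sin(360°/16) = 5.48 mm²); After the difference (first − rest): starting from the 26.5×14 cube (371.00 mm²), the 11.5×27 cube at (2, 12) partially overlaps it — only the 23.00 mm² overlap (of its 310.50 mm²) is removed, clipping the outline; the r=10.5 sphere at (7, -2) partially overlaps it — only the 26.02 mm² overlap (of its 95.03 mm²) is removed, clipping the outline; the r=9 sphere at (-3.5, 15) misses the remaining region (no effect) — area = 321.98 mm². At z = 10.2: the cube is present — its section is the full 26.5×14 rectangle (area 371.00 mm²); the cube at (2, 12) (footprint 11.5×27) is included at this height (area 310.50 mm²); the sphere at (7, -2): section is a regular 16-gon, circumradius = √(r²−h²) = √(10.5²−9.7²) = 4.020 (area = (16/2)·4.020²·sin(360°/16) = 49.47 mm²); the sphere at (-3.5, 15) does not reach this height (|z−center|=9.700 > r=9); Taking the first minus the rest: starting from the 26.5×14 cube (371.00 mm²), the 11.5×27 cube at (2, 12) partially overlaps it — only the 23.00 mm² overlap (of its 310.50 mm²) is removed, clipping the outline; the r=10.5 sphere at (7, -2) partially overlaps it — only the 9.55 mm² overlap (of its 49.47 mm²) is removed, clipping the outline — area = 338.45 mm². Checking containment: at z = 10.2 the cross-section extends beyond the z = 9.4 cross-section by about 16.47 mm².

part overhangs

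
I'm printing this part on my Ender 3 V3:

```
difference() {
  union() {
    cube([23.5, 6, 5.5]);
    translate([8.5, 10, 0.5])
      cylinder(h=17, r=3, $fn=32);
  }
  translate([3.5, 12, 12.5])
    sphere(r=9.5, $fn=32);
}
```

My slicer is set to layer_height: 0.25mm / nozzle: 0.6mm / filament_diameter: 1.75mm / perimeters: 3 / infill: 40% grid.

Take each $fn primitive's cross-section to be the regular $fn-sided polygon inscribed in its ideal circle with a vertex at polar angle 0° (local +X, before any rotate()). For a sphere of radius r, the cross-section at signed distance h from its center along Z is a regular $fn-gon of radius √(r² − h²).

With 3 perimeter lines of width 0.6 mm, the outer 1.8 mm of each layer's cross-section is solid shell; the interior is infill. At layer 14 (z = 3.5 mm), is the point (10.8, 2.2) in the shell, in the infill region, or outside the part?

infill

At z = 3.5 mm: the cube (footprint 23.5×6) is included at this height; the cylinder at (8.5, 10): section is a regular 32-gon, circumradius r=3; Taking the union: the 2 present regions are separate (no shared area or edge), so areas and boundary lengths simply add and each stays a separate island — 2 connected regions; the sphere at (3.5, 12): section is a regular 32-gon, circumradius = √(r²−h²) = √(9.5²−9²) = 3.041; Subtracting the remaining from the first: starting from that combined region, the r=9.5 sphere at (3.5, 12) partially overlaps it — only the 1.16 mm² overlap (of its 28.87 mm²) is removed, clipping the outline — 2 connected regions. Overall, the cross-section has 2 separate islands. The nearest boundary edge runs (23.50, 0.00)→(0.00, 0.00); distance from the point to it = 2.20 mm. (Shell/infill is judged within the island containing the point — the largest one.) The point is inside the cross-section and 2.20 mm from the nearest boundary — more than the 1.8 mm shell width (3 × 0.6), so it's in the infill interior.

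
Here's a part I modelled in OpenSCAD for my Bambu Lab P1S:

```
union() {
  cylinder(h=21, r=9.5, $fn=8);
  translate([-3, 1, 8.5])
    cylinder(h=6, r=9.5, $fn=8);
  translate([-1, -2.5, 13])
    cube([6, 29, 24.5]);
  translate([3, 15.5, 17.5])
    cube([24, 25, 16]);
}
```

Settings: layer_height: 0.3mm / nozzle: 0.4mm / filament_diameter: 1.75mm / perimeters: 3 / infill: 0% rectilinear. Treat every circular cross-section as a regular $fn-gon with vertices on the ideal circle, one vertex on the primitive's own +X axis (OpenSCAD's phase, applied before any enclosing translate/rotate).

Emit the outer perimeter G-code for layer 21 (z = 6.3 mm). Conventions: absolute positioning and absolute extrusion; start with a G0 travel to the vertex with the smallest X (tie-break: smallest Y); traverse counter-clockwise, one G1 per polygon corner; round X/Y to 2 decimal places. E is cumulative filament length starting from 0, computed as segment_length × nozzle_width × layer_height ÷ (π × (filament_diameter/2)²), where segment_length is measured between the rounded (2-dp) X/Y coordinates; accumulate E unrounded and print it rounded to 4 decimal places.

At z = 6.3 mm: the r=9.5 cylinder gives a regular 8-gon of circumradius 9.5 (constant along its height); the cylinder at (-3, 1) is not intersected at this z (z outside [8.5, 14.5]); the cube at (-1, -2.5) does not reach this height (z outside [13, 37.5]); the cube at (3, 15.5) does not reach this height (z outside [17.5, 33.5]); Combining (union): only the r=9.5 cylinder is present, so the union is just that shape — 1 connected region. The outline is a single polygon with 8 vertices. Extrusion per mm of travel: 0.4 × 0.3 / (π × 0.875²) = 0.049890. Accumulating E over each segment gives final E = 2.9025.

G0 X-9.50 Y0.00 Z6.30
G1 X-6.72 Y-6.72 E0.3628
G1 X0.00 Y-9.50 E0.7256
G1 X6.72 Y-6.72 E1.0885
G1 X9.50 Y0.00 E1.4513
G1 X6.72 Y6.72 E1.8141
G1 X0.00 Y9.50 E2.1769
G1 X-6.72 Y6.72 E2.5397
G1 X-9.50 Y0.00 E2.9025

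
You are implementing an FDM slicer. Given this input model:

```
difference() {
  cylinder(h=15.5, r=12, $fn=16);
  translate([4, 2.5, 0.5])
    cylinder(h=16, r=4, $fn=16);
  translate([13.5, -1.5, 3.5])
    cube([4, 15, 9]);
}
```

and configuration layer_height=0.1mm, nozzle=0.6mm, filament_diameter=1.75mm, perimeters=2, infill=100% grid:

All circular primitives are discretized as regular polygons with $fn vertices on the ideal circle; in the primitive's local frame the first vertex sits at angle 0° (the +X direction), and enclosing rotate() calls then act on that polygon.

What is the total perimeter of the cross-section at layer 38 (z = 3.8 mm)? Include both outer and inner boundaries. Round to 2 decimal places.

At z = 3.8 mm: the cylinder: section is a regular 16-gon, circumradius r=12 (perimeter = 2·16·12.000·sin(180°/16) = 74.91 mm); the r=4 cylinder at (4, 2.5) gives a regular 16-gon of circumradius 4 (constant along its height) (perimeter = 2·16·4.000·sin(180°/16) = 24.97 mm); the 4×15 cube at (13.5, -1.5) contributes its full rectangle (perimeter 38.00 mm); Taking the first minus the rest: starting from the r=12 cylinder, the r=4 cylinder at (4, 2.5) lies wholly inside it (removes its full 48.98 mm² and its 24.97 mm outline becomes a hole wall); the 4×15 cube at (13.5, -1.5) misses the remaining region (no effect) — boundary (outer + 1 inner loop) = 99.89 mm. Overall, the cross-section is one region with 1 hole. Total boundary length (outer + inner) = 99.89 mm.

99.89 mm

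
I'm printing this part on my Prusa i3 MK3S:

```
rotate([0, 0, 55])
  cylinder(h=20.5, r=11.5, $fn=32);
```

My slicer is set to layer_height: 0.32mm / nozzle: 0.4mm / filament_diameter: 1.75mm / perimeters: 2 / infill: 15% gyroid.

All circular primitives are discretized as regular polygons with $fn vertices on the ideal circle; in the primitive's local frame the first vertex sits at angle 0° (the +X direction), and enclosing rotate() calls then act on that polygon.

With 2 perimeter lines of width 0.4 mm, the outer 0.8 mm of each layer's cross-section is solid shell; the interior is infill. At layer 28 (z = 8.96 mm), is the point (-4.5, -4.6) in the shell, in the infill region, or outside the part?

At z = 8.96 mm: the cylinder: section is a regular 32-gon, circumradius r=11.5; (whole slice rotated 55° about Z — lengths, areas and connectivity unchanged). Overall, the cross-section is a single solid region. Undo the 55° rotation: the query point maps to (-6.349, 1.048) in the un-rotated model frame. The nearest boundary edge runs (-11.28, 2.24)→(-11.50, 0.00); distance from the point to it = 5.02 mm. The point is inside the cross-section and 5.02 mm from the nearest boundary — more than the 0.8 mm shell width (2 × 0.4), so it's in the infill interior.

infill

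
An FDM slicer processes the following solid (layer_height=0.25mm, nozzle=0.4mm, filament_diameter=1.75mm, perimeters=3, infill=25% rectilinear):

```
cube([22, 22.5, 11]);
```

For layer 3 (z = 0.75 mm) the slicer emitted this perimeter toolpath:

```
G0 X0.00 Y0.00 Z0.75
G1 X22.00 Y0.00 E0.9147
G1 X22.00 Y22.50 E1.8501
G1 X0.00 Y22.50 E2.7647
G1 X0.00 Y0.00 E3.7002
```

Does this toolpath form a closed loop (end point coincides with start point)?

yes

Start point (G0): (0.00, 0.00). End point (last G1): the path returns to the start — closed.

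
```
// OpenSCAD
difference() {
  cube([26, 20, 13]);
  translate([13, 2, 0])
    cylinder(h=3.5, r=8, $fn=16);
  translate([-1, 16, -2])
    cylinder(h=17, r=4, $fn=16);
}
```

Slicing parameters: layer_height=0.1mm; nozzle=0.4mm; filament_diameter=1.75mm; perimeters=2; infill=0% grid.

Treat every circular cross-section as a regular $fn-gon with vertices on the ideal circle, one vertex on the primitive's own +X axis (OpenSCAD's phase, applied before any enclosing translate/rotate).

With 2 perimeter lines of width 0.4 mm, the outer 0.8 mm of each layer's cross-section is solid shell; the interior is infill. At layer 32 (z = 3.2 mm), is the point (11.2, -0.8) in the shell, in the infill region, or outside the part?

outside

At z = 3.2 mm: the 26×20 cube contributes its full rectangle; the cylinder at (13, 2): section is a regular 16-gon, circumradius r=8; the cylinder at (-1, 16): section is a regular 16-gon, circumradius r=4; After the difference (first − rest): starting from the 26×20 cube, the r=8 cylinder at (13, 2) partially overlaps it — only the 129.17 mm² overlap (of its 195.93 mm²) is removed, clipping the outline; the r=4 cylinder at (-1, 16) partially overlaps it — only the 16.69 mm² overlap (of its 48.98 mm²) is removed, clipping the outline — 1 connected region. Overall, the cross-section is a single solid region. The nearest boundary edge runs (5.00, 2.00)→(5.40, 0.00); distance from the point to it = 5.86 mm. The point is not inside any of the regions above, so it lies outside the cross-section (5.86 mm from the nearest boundary).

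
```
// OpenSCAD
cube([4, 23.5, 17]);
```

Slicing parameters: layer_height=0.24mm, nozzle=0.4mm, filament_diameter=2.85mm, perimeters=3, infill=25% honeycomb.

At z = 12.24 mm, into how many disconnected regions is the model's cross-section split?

At z = 12.24 mm: the cube is present — its section is the full 4×23.5 rectangle. The result has 1 disconnected region.

1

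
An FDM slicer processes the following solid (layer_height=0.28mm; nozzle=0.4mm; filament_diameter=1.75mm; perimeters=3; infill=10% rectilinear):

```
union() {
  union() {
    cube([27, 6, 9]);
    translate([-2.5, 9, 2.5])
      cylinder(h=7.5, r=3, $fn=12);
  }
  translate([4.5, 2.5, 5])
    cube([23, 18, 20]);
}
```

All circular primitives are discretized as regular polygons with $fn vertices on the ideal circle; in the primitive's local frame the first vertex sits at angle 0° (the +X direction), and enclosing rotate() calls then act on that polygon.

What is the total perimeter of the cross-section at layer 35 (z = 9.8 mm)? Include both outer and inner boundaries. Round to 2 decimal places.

100.63 mm

At z = 9.8 mm: the cube is absent (z outside [0, 9]); the cylinder at (-2.5, 9): section is a regular 12-gon, circumradius r=3 (perimeter = 2·12·3.000·sin(180°/12) = 18.63 mm); Taking the union: only the r=3 cylinder at (-2.5, 9) is present, so the union is just that shape — boundary = 18.63 mm; the 23×18 cube at (4.5, 2.5) contributes its full rectangle (perimeter 82.00 mm); Merging all regions: the 2 present regions are separate (no shared area or edge), so areas and boundary lengths simply add and each stays a separate island — boundary = 100.63 mm. Overall, the cross-section has 2 separate islands. Total boundary length (outer) = 100.63 mm.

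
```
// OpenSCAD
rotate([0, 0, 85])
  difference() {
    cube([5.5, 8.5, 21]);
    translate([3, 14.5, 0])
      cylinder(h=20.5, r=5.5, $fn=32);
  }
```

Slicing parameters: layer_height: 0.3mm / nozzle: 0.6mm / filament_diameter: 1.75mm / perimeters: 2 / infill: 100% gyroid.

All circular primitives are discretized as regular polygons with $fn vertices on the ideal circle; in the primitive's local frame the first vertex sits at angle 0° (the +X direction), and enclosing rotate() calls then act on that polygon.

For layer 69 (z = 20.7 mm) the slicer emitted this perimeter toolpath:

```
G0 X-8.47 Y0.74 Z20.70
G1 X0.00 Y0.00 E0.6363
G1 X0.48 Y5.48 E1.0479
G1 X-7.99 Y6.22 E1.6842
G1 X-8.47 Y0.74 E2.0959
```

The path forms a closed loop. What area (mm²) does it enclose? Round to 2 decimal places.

46.77 mm²

Apply the shoelace formula to the sequence of (X, Y) vertices; enclosed area = 46.77 mm².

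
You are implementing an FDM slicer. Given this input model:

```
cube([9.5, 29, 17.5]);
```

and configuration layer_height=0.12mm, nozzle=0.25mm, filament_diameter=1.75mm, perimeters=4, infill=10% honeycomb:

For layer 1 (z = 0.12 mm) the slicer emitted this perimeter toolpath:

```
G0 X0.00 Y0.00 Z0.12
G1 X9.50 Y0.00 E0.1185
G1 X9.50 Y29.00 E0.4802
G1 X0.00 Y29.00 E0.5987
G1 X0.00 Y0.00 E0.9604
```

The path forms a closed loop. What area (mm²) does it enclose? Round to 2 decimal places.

Apply the shoelace formula to the sequence of (X, Y) vertices; enclosed area = 275.50 mm².

275.50 mm²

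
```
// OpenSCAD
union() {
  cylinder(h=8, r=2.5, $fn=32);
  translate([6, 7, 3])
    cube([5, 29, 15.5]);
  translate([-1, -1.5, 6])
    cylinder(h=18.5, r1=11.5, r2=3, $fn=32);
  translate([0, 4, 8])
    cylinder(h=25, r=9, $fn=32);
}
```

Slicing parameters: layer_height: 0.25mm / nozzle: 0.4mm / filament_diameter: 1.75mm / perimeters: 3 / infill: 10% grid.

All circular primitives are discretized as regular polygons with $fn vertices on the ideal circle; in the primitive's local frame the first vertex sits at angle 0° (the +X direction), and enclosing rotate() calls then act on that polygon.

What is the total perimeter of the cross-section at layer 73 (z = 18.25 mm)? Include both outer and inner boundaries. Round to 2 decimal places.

At z = 18.25 mm: the cylinder is absent (z outside [0, 8]); the cube at (6, 7) (footprint 5×29) is included at this height (perimeter 68.00 mm); the cone at (-1, -1.5): at t=0.662 of its height the radius interpolates to r₁+(r₂−r₁)t = 5.872, giving a regular 32-gon of that circumradius (perimeter = 2·32·5.872·sin(180°/32) = 36.83 mm); the cylinder at (0, 4): section is a regular 32-gon, circumradius r=9 (perimeter = 2·32·9.000·sin(180°/32) = 56.46 mm); Merging all regions: the regions partially overlap (shared area 90.58 mm²), so the edge portions inside another operand are dropped and the merged outline is re-measured after clipping — boundary = 117.23 mm. Overall, the cross-section is a single solid region. Total boundary length (outer) = 117.23 mm.

117.23 mm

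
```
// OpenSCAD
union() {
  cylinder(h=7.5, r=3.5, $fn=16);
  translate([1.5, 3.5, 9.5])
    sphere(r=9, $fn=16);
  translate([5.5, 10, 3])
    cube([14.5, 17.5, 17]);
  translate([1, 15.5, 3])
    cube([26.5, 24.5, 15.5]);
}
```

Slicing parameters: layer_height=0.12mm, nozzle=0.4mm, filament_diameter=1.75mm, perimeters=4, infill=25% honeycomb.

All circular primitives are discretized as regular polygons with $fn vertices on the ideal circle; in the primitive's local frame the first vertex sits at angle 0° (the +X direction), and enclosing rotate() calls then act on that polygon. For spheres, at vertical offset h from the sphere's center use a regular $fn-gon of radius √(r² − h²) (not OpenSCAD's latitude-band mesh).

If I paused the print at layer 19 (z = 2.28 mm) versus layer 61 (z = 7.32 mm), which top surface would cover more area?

Layer 19 (z = 2.28): the r=3.5 cylinder gives a regular 16-gon of circumradius 3.5 (constant along its height) (area = (16/2)·3.500²·sin(360°/16) = 37.50 mm²); the r=9 sphere at (1.5, 3.5) slices to a regular 16-gon of circumradius 5.373 (√(r²−h²) with h=7.22 from center) (area = (16/2)·5.373²·sin(360°/16) = 88.39 mm²); the cube at (5.5, 10) does not reach this height (z outside [3, 20]); the cube at (1, 15.5) is not intersected at this z (z outside [3, 18.5]); Merging all regions: the regions partially overlap — summed areas 125.89 mm² minus the doubly-counted overlap 26.29 mm² gives 99.61 mm² — area = 99.61 mm². So its area = 99.61 mm². Layer 61 (z = 7.32): the r=3.5 cylinder contributes a regular 16-gon of circumradius 3.5 (area = (16/2)·3.500²·sin(360°/16) = 37.50 mm²); the r=9 sphere at (1.5, 3.5) contributes a regular 16-gon of circumradius √(9²−2.18²) = 8.732 (area = (16/2)·8.732²·sin(360°/16) = 233.43 mm²); the cube at (5.5, 10) is present — its section is the full 14.5×17.5 rectangle (area 253.75 mm²); the 26.5×24.5 cube at (1, 15.5) contributes its full rectangle (area 649.25 mm²); Taking the union: the regions partially overlap — summed areas 1173.93 mm² minus the doubly-counted overlap 212.45 mm² gives 961.48 mm² — area = 961.48 mm². So its area = 961.48 mm². Layer 61 is larger (961.48 vs 99.61 mm²).

layer 61 (z = 7.32 mm)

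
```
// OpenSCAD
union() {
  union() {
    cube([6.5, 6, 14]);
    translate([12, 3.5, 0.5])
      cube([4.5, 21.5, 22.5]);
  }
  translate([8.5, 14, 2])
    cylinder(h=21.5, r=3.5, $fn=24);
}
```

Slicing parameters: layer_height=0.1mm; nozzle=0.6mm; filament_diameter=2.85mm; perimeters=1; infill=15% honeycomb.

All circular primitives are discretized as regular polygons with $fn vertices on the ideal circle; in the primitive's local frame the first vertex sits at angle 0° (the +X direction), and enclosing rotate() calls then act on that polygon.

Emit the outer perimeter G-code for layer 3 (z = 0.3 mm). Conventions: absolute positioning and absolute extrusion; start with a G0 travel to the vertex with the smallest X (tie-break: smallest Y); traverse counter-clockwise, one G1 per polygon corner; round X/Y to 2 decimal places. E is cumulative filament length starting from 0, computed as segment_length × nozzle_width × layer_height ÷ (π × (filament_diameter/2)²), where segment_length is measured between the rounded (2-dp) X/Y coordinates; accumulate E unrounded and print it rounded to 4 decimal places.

G0 X0.00 Y0.00 Z0.30
G1 X6.50 Y0.00 E0.0611
G1 X6.50 Y6.00 E0.1176
G1 X0.00 Y6.00 E0.1787
G1 X0.00 Y0.00 E0.2351

At z = 0.3 mm: the 6.5×6 cube contributes its full rectangle; the cube at (12, 3.5) is absent (z outside [0.5, 23]); Combining (union): only the 6.5×6 cube is present, so the union is just that shape — 1 connected region; the cylinder at (8.5, 14) is not intersected at this z (z outside [2, 23.5]); Taking the union: only that combined region is present, so the union is just that shape — 1 connected region. The outline is a single polygon with 4 vertices. Extrusion per mm of travel: 0.6 × 0.1 / (π × 1.425²) = 0.009405. Accumulating E over each segment gives final E = 0.2351.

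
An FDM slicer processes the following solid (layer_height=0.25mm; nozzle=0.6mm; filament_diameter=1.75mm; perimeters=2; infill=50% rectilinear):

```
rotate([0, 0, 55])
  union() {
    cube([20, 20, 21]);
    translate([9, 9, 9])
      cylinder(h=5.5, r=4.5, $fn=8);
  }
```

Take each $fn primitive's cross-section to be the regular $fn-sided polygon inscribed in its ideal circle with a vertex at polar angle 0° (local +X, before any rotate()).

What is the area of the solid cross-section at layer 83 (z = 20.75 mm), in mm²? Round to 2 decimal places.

400.00 mm²

At z = 20.75 mm: the cube is present — its section is the full 20×20 rectangle (area 400.00 mm²); the cylinder at (9, 9) does not reach this height (z outside [9, 14.5]); Combining (union): only the 20×20 cube is present, so the union is just that shape — area = 400.00 mm²; (whole slice rotated 55° about Z — lengths, areas and connectivity unchanged). Overall, the cross-section is a single solid region. Net area = 400.00 mm².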